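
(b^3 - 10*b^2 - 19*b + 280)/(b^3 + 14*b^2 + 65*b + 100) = (b^2 - 15*b + 56)/(b^2 + 9*b + 20)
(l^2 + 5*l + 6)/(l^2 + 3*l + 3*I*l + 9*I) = (l + 2)/(l + 3*I)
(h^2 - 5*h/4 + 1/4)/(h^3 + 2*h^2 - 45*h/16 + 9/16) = 4*(h - 1)/(4*h^2 + 9*h - 9)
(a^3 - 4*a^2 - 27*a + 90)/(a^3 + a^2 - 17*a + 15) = (a - 6)/(a - 1)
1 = 1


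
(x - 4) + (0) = x - 4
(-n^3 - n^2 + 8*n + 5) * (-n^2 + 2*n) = n^5 - n^4 - 10*n^3 + 11*n^2 + 10*n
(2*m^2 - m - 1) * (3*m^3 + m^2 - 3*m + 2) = 6*m^5 - m^4 - 10*m^3 + 6*m^2 + m - 2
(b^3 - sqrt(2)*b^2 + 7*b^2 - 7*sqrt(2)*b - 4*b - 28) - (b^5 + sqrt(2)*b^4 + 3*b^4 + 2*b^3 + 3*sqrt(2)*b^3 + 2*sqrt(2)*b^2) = -b^5 - 3*b^4 - sqrt(2)*b^4 - 3*sqrt(2)*b^3 - b^3 - 3*sqrt(2)*b^2 + 7*b^2 - 7*sqrt(2)*b - 4*b - 28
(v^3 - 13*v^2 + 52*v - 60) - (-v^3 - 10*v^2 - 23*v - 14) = 2*v^3 - 3*v^2 + 75*v - 46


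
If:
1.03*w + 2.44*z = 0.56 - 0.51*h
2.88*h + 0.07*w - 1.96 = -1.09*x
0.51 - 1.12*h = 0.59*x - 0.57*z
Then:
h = 1.26224482657005 - 1.14305612384431*z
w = -1.80295279304796*z - 0.0813056908259468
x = 3.1359709469587*z - 1.53171899281094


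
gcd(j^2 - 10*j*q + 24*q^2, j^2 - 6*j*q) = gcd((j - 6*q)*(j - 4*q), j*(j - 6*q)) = -j + 6*q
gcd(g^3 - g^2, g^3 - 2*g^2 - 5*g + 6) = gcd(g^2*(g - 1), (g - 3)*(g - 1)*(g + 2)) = g - 1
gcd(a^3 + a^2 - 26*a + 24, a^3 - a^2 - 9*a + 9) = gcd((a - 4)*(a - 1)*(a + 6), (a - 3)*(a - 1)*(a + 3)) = a - 1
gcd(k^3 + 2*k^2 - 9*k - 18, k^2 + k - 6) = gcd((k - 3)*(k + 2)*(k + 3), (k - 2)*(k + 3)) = k + 3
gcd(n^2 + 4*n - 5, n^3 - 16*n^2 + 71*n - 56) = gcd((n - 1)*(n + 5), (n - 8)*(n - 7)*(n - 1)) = n - 1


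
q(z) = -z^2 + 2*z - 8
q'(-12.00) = 26.00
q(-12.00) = -176.00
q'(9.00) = -16.00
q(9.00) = -71.00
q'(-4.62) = 11.24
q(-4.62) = -38.58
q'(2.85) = -3.70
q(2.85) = -10.42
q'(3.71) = -5.42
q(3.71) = -14.34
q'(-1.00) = 4.00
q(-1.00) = -11.00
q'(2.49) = -2.98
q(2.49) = -9.22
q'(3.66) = -5.32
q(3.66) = -14.08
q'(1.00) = 0.00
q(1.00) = -7.00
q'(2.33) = -2.66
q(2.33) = -8.77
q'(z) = 2 - 2*z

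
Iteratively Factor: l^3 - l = (l)*(l^2 - 1) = l*(l - 1)*(l + 1)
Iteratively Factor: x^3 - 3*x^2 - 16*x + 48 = (x - 3)*(x^2 - 16) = (x - 3)*(x + 4)*(x - 4)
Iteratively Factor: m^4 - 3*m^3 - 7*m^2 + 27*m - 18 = (m - 1)*(m^3 - 2*m^2 - 9*m + 18) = (m - 3)*(m - 1)*(m^2 + m - 6) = (m - 3)*(m - 1)*(m + 3)*(m - 2)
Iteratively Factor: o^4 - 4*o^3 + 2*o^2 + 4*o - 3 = (o - 1)*(o^3 - 3*o^2 - o + 3) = (o - 1)^2*(o^2 - 2*o - 3) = (o - 3)*(o - 1)^2*(o + 1)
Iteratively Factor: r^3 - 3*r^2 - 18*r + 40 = (r + 4)*(r^2 - 7*r + 10) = (r - 5)*(r + 4)*(r - 2)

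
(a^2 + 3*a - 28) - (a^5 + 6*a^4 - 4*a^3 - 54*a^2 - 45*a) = -a^5 - 6*a^4 + 4*a^3 + 55*a^2 + 48*a - 28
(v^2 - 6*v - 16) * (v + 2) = v^3 - 4*v^2 - 28*v - 32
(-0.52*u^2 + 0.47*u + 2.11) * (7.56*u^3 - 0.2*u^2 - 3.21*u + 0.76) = -3.9312*u^5 + 3.6572*u^4 + 17.5268*u^3 - 2.3259*u^2 - 6.4159*u + 1.6036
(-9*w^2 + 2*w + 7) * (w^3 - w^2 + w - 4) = -9*w^5 + 11*w^4 - 4*w^3 + 31*w^2 - w - 28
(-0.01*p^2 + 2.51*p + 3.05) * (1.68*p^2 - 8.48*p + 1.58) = -0.0168*p^4 + 4.3016*p^3 - 16.1766*p^2 - 21.8982*p + 4.819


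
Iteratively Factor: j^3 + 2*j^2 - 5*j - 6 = (j - 2)*(j^2 + 4*j + 3) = (j - 2)*(j + 1)*(j + 3)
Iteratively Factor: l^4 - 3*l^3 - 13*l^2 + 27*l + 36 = (l - 3)*(l^3 - 13*l - 12) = (l - 4)*(l - 3)*(l^2 + 4*l + 3) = (l - 4)*(l - 3)*(l + 3)*(l + 1)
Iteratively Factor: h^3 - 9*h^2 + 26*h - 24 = (h - 4)*(h^2 - 5*h + 6) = (h - 4)*(h - 3)*(h - 2)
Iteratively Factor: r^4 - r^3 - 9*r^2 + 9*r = (r - 3)*(r^3 + 2*r^2 - 3*r) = (r - 3)*(r + 3)*(r^2 - r) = r*(r - 3)*(r + 3)*(r - 1)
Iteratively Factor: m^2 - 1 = (m + 1)*(m - 1)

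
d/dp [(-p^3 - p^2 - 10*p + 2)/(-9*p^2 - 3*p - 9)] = (3*p^4 + 2*p^3 - 20*p^2 + 18*p + 32)/(3*(9*p^4 + 6*p^3 + 19*p^2 + 6*p + 9))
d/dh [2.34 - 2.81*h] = -2.81000000000000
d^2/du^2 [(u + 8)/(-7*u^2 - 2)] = 14*(-28*u^2*(u + 8) + (3*u + 8)*(7*u^2 + 2))/(7*u^2 + 2)^3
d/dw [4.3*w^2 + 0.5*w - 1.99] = 8.6*w + 0.5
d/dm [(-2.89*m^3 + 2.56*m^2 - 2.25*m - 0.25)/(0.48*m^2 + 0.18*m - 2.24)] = (-1.3872*m^4 - 1.0404*m^3 + 20.9616*m^2 - 11.2288*m + 5.085)/(0.2304*m^4 + 0.1728*m^3 - 2.118*m^2 - 0.8064*m + 5.0176)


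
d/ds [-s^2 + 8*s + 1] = 8 - 2*s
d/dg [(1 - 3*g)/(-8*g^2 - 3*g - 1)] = 2*(-12*g^2 + 8*g + 3)/(64*g^4 + 48*g^3 + 25*g^2 + 6*g + 1)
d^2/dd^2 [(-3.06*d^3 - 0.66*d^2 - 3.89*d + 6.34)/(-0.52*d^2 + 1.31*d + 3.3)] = (24.007348*d^3 + 75.879624*d^2 + 265.904688*d - 62.777168)/(0.140608*d^6 - 1.062672*d^5 + 0.000156000000000489*d^4 + 11.239669*d^3 - 0.000990000000001601*d^2 - 42.7977*d - 35.937)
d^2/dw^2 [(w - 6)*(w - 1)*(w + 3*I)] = 6*w - 14 + 6*I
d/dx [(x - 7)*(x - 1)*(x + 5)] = 3*x^2 - 6*x - 33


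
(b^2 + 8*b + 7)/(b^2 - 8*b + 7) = (b^2 + 8*b + 7)/(b^2 - 8*b + 7)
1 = 1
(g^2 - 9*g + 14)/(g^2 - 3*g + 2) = (g - 7)/(g - 1)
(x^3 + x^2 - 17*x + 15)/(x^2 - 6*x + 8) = (x^3 + x^2 - 17*x + 15)/(x^2 - 6*x + 8)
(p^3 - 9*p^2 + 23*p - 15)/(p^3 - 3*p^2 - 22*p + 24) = (p^2 - 8*p + 15)/(p^2 - 2*p - 24)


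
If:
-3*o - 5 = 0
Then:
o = -5/3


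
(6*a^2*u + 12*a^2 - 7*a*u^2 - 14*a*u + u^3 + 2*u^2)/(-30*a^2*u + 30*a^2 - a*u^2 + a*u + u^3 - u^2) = (-a*u - 2*a + u^2 + 2*u)/(5*a*u - 5*a + u^2 - u)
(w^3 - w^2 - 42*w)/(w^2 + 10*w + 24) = w*(w - 7)/(w + 4)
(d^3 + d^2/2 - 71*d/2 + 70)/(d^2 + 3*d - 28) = d - 5/2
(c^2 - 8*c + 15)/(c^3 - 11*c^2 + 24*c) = (c - 5)/(c*(c - 8))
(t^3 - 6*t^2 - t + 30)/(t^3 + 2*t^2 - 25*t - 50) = (t - 3)/(t + 5)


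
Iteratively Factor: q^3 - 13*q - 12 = (q + 3)*(q^2 - 3*q - 4) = (q + 1)*(q + 3)*(q - 4)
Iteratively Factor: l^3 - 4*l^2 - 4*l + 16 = (l + 2)*(l^2 - 6*l + 8) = (l - 2)*(l + 2)*(l - 4)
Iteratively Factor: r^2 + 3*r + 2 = (r + 2)*(r + 1)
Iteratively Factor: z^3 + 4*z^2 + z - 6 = (z - 1)*(z^2 + 5*z + 6) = (z - 1)*(z + 3)*(z + 2)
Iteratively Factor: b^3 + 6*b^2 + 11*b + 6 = (b + 2)*(b^2 + 4*b + 3) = (b + 1)*(b + 2)*(b + 3)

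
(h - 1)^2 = h^2 - 2*h + 1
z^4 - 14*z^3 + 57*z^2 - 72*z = z*(z - 8)*(z - 3)^2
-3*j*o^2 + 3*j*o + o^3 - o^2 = o*(-3*j + o)*(o - 1)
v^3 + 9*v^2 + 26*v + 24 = (v + 2)*(v + 3)*(v + 4)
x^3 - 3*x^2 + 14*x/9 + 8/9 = (x - 2)*(x - 4/3)*(x + 1/3)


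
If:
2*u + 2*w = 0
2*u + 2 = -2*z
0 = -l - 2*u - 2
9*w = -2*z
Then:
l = -18/11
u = -2/11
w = 2/11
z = -9/11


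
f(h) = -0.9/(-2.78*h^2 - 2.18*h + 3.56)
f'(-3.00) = 0.06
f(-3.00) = 0.06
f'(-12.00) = 0.00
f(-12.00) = 0.00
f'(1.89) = -0.10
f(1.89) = 0.09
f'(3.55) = -0.01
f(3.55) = 0.02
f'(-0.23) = -0.05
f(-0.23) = -0.23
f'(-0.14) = -0.09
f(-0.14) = -0.24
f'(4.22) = -0.01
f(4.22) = 0.02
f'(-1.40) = 3.73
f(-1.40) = -0.77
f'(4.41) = -0.01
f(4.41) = 0.01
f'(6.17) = -0.00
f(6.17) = 0.01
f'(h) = -0.9*(5.56*h + 2.18)/(-2.78*h^2 - 2.18*h + 3.56)^2 = (-5.004*h - 1.962)/(2.78*h^2 + 2.18*h - 3.56)^2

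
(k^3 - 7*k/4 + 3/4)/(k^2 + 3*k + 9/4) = (2*k^2 - 3*k + 1)/(2*k + 3)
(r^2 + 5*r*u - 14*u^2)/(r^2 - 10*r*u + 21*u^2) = (r^2 + 5*r*u - 14*u^2)/(r^2 - 10*r*u + 21*u^2)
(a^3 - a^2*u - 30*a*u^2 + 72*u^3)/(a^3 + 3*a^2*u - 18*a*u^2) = (a - 4*u)/a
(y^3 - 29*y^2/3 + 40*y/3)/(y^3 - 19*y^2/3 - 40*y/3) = (3*y - 5)/(3*y + 5)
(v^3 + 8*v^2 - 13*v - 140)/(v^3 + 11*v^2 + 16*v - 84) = (v^2 + v - 20)/(v^2 + 4*v - 12)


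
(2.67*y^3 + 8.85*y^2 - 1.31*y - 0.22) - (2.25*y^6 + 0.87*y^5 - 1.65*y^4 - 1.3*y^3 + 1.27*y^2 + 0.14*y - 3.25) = -2.25*y^6 - 0.87*y^5 + 1.65*y^4 + 3.97*y^3 + 7.58*y^2 - 1.45*y + 3.03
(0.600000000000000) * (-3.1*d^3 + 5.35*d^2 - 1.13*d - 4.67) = -1.86*d^3 + 3.21*d^2 - 0.678*d - 2.802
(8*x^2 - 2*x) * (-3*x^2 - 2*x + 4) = -24*x^4 - 10*x^3 + 36*x^2 - 8*x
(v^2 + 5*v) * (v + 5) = v^3 + 10*v^2 + 25*v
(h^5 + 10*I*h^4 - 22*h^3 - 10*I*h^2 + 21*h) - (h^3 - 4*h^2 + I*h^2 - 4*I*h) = h^5 + 10*I*h^4 - 23*h^3 + 4*h^2 - 11*I*h^2 + 21*h + 4*I*h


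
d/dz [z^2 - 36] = 2*z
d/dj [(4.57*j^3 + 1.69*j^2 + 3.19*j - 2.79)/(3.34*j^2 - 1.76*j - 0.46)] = (15.2638*j^4 - 16.0864*j^3 - 19.9356*j^2 + 17.0824*j - 6.3778)/(11.1556*j^4 - 11.7568*j^3 + 0.0247999999999999*j^2 + 1.6192*j + 0.2116)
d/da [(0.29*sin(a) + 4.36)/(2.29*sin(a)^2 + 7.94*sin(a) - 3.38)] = (-19.9688*sin(a) + 0.33205*cos(2*a) - 35.93065)*cos(a)/(2.29*sin(a)^2 + 7.94*sin(a) - 3.38)^2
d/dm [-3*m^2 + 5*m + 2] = 5 - 6*m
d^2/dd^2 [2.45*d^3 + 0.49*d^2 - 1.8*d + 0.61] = 14.7*d + 0.98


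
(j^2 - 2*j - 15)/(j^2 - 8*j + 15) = (j + 3)/(j - 3)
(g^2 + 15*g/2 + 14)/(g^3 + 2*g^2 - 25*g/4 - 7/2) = 2*(g + 4)/(2*g^2 - 3*g - 2)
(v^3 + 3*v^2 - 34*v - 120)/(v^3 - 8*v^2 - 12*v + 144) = (v + 5)/(v - 6)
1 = 1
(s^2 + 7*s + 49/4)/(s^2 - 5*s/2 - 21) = (s + 7/2)/(s - 6)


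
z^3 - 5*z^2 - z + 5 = (z - 5)*(z - 1)*(z + 1)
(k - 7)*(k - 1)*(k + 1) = k^3 - 7*k^2 - k + 7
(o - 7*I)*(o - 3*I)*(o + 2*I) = o^3 - 8*I*o^2 - o - 42*I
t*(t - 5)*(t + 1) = t^3 - 4*t^2 - 5*t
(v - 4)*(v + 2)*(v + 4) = v^3 + 2*v^2 - 16*v - 32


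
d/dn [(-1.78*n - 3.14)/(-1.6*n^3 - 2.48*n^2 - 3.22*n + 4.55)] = (2.848*n^3 + 4.4144*n^2 + 5.7316*n - (1.78*n + 3.14)*(4.8*n^2 + 4.96*n + 3.22) - 8.099)/(1.6*n^3 + 2.48*n^2 + 3.22*n - 4.55)^2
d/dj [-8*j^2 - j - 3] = -16*j - 1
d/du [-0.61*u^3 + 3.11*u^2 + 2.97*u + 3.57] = -1.83*u^2 + 6.22*u + 2.97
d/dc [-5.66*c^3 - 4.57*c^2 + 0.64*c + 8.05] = -16.98*c^2 - 9.14*c + 0.64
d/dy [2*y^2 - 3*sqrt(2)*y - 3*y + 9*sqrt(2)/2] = 4*y - 3*sqrt(2) - 3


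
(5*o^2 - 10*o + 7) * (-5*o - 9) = -25*o^3 + 5*o^2 + 55*o - 63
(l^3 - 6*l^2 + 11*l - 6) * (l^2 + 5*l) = l^5 - l^4 - 19*l^3 + 49*l^2 - 30*l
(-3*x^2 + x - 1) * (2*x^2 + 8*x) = -6*x^4 - 22*x^3 + 6*x^2 - 8*x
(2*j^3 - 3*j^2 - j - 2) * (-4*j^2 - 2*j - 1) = -8*j^5 + 8*j^4 + 8*j^3 + 13*j^2 + 5*j + 2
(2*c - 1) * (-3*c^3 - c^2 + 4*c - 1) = -6*c^4 + c^3 + 9*c^2 - 6*c + 1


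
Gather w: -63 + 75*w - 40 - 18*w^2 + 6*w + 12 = -18*w^2 + 81*w - 91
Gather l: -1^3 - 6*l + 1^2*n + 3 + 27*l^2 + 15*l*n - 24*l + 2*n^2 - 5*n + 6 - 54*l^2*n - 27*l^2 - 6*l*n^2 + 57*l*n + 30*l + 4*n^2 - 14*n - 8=-54*l^2*n + l*(-6*n^2 + 72*n) + 6*n^2 - 18*n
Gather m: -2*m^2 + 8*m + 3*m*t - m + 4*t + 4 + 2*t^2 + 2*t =-2*m^2 + m*(3*t + 7) + 2*t^2 + 6*t + 4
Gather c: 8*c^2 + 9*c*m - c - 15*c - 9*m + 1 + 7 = 8*c^2 + c*(9*m - 16) - 9*m + 8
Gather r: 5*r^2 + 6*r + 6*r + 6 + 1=5*r^2 + 12*r + 7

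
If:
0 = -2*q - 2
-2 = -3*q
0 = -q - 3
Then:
No Solution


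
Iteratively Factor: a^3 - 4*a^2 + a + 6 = (a - 3)*(a^2 - a - 2) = (a - 3)*(a + 1)*(a - 2)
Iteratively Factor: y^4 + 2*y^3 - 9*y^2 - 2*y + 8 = (y + 4)*(y^3 - 2*y^2 - y + 2) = (y - 2)*(y + 4)*(y^2 - 1) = (y - 2)*(y + 1)*(y + 4)*(y - 1)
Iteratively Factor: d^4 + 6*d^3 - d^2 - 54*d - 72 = (d + 2)*(d^3 + 4*d^2 - 9*d - 36) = (d + 2)*(d + 4)*(d^2 - 9) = (d + 2)*(d + 3)*(d + 4)*(d - 3)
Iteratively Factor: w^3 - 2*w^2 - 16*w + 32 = (w + 4)*(w^2 - 6*w + 8) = (w - 2)*(w + 4)*(w - 4)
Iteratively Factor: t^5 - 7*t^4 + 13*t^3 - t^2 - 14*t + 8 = (t - 1)*(t^4 - 6*t^3 + 7*t^2 + 6*t - 8) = (t - 1)*(t + 1)*(t^3 - 7*t^2 + 14*t - 8) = (t - 1)^2*(t + 1)*(t^2 - 6*t + 8) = (t - 2)*(t - 1)^2*(t + 1)*(t - 4)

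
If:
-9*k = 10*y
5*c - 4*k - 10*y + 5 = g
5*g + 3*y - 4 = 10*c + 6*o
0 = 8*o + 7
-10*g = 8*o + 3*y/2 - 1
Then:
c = 27237/30820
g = 3457/6164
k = -2730/1541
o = -7/8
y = 2457/1541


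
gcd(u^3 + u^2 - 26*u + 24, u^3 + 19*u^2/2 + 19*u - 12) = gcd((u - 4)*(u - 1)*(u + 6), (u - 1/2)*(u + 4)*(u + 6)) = u + 6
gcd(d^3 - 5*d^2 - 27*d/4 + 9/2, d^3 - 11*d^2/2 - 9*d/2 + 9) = d^2 - 9*d/2 - 9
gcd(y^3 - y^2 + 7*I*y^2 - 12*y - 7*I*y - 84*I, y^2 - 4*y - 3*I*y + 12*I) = y - 4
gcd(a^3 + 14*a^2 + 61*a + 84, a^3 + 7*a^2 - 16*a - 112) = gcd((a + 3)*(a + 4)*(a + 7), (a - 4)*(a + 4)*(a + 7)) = a^2 + 11*a + 28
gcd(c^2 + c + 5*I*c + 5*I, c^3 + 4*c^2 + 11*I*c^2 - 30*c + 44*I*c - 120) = c + 5*I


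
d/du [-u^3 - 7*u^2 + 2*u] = -3*u^2 - 14*u + 2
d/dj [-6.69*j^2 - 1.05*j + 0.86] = -13.38*j - 1.05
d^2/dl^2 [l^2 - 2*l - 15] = 2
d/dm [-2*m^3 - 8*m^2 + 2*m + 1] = -6*m^2 - 16*m + 2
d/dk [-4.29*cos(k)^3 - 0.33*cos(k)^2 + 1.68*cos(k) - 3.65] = (12.87*cos(k)^2 + 0.66*cos(k) - 1.68)*sin(k)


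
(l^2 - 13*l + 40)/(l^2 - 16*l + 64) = (l - 5)/(l - 8)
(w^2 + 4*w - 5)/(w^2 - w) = (w + 5)/w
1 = 1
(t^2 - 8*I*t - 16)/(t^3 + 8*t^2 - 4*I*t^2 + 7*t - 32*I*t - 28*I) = (t - 4*I)/(t^2 + 8*t + 7)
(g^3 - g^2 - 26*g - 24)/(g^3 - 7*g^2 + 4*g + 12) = (g + 4)/(g - 2)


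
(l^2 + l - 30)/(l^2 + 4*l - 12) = (l - 5)/(l - 2)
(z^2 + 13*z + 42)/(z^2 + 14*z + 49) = (z + 6)/(z + 7)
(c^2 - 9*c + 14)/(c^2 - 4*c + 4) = (c - 7)/(c - 2)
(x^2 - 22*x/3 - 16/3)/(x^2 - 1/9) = 3*(3*x^2 - 22*x - 16)/(9*x^2 - 1)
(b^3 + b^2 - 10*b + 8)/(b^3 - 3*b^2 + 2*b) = (b + 4)/b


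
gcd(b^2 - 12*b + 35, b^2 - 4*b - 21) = b - 7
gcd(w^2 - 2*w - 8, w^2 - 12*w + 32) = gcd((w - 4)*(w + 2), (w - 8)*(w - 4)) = w - 4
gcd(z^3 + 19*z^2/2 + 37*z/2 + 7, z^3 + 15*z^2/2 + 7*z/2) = z^2 + 15*z/2 + 7/2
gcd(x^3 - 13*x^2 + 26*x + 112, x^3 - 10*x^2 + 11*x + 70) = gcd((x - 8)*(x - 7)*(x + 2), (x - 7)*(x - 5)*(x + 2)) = x^2 - 5*x - 14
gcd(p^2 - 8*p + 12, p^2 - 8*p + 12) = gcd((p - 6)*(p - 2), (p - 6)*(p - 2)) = p^2 - 8*p + 12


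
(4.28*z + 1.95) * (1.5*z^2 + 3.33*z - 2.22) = 6.42*z^3 + 17.1774*z^2 - 3.0081*z - 4.329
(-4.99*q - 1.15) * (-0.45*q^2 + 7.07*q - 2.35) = 2.2455*q^3 - 34.7618*q^2 + 3.596*q + 2.7025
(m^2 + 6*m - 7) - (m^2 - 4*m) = 10*m - 7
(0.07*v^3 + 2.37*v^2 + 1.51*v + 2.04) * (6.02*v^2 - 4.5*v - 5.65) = 0.4214*v^5 + 13.9524*v^4 - 1.9703*v^3 - 7.9047*v^2 - 17.7115*v - 11.526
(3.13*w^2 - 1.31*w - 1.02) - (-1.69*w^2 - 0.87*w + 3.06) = 4.82*w^2 - 0.44*w - 4.08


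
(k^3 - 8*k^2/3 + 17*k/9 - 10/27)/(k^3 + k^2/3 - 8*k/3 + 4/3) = (k^2 - 2*k + 5/9)/(k^2 + k - 2)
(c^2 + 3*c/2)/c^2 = (c + 3/2)/c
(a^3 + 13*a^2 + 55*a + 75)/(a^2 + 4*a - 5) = (a^2 + 8*a + 15)/(a - 1)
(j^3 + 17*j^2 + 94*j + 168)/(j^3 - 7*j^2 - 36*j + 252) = (j^2 + 11*j + 28)/(j^2 - 13*j + 42)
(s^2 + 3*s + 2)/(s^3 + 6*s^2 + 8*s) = (s + 1)/(s*(s + 4))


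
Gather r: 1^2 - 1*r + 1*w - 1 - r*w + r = -r*w + w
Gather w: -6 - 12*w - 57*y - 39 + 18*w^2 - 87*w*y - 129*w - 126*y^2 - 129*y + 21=18*w^2 + w*(-87*y - 141) - 126*y^2 - 186*y - 24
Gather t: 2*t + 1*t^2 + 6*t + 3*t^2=4*t^2 + 8*t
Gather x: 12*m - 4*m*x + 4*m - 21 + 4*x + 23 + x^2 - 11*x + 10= 16*m + x^2 + x*(-4*m - 7) + 12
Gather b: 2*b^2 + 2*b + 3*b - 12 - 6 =2*b^2 + 5*b - 18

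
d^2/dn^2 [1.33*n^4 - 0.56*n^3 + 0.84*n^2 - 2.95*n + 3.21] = 15.96*n^2 - 3.36*n + 1.68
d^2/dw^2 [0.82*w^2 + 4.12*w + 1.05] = 1.64000000000000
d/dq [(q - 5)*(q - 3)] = 2*q - 8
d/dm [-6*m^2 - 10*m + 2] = -12*m - 10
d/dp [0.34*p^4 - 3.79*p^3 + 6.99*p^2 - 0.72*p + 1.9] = 1.36*p^3 - 11.37*p^2 + 13.98*p - 0.72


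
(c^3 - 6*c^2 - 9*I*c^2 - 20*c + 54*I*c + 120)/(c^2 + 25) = (c^2 + c*(-6 - 4*I) + 24*I)/(c + 5*I)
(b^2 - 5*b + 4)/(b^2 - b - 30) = (-b^2 + 5*b - 4)/(-b^2 + b + 30)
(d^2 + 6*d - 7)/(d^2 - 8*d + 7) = (d + 7)/(d - 7)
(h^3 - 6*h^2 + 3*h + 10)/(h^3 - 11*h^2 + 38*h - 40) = (h + 1)/(h - 4)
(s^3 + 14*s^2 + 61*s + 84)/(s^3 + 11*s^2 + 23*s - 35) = (s^2 + 7*s + 12)/(s^2 + 4*s - 5)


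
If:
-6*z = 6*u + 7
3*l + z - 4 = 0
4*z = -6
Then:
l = 11/6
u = 1/3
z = -3/2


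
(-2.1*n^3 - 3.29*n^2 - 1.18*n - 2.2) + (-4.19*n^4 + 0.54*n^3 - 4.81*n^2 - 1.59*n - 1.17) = -4.19*n^4 - 1.56*n^3 - 8.1*n^2 - 2.77*n - 3.37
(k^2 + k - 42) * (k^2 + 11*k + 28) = k^4 + 12*k^3 - 3*k^2 - 434*k - 1176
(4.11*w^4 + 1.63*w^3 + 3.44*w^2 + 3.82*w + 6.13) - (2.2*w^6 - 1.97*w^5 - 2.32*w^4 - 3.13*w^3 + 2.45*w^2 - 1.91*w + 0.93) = -2.2*w^6 + 1.97*w^5 + 6.43*w^4 + 4.76*w^3 + 0.99*w^2 + 5.73*w + 5.2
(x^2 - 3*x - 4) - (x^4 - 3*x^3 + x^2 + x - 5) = -x^4 + 3*x^3 - 4*x + 1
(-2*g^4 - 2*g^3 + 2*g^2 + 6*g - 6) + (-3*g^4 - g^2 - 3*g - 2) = -5*g^4 - 2*g^3 + g^2 + 3*g - 8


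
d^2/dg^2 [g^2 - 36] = 2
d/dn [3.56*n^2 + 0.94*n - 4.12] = 7.12*n + 0.94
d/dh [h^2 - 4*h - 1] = 2*h - 4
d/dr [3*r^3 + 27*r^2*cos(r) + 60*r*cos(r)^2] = -27*r^2*sin(r) + 9*r^2 - 60*r*sin(2*r) + 54*r*cos(r) + 60*cos(r)^2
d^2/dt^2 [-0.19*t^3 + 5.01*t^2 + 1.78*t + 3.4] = 10.02 - 1.14*t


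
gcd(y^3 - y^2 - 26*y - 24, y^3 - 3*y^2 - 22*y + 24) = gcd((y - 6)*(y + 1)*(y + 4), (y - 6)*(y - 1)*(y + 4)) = y^2 - 2*y - 24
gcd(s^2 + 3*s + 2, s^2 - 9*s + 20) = 1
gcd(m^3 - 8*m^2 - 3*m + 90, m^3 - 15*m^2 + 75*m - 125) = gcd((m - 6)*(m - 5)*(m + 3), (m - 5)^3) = m - 5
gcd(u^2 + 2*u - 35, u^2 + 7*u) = u + 7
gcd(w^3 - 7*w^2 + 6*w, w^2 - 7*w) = w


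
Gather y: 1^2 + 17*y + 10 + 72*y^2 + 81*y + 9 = 72*y^2 + 98*y + 20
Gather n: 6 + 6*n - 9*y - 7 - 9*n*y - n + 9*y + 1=n*(5 - 9*y)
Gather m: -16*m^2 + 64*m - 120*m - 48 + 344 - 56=-16*m^2 - 56*m + 240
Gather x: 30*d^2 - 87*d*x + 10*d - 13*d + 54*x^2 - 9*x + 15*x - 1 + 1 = 30*d^2 - 3*d + 54*x^2 + x*(6 - 87*d)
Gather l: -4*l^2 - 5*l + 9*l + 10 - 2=-4*l^2 + 4*l + 8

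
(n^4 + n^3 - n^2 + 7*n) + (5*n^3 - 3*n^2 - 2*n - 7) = n^4 + 6*n^3 - 4*n^2 + 5*n - 7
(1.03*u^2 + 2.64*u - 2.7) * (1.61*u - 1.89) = 1.6583*u^3 + 2.3037*u^2 - 9.3366*u + 5.103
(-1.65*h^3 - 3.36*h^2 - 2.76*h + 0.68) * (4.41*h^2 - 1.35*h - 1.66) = -7.2765*h^5 - 12.5901*h^4 - 4.8966*h^3 + 12.3024*h^2 + 3.6636*h - 1.1288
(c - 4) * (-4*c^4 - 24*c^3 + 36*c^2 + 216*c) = -4*c^5 - 8*c^4 + 132*c^3 + 72*c^2 - 864*c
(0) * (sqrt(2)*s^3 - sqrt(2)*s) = 0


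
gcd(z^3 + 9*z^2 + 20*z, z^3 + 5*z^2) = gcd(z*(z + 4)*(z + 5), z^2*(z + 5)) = z^2 + 5*z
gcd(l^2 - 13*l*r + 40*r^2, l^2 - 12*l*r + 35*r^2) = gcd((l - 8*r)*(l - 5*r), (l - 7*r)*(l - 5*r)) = -l + 5*r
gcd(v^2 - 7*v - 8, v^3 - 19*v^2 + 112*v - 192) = v - 8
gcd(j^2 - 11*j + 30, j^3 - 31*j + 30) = j - 5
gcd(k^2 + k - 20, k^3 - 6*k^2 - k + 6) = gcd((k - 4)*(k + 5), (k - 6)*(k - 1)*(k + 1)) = 1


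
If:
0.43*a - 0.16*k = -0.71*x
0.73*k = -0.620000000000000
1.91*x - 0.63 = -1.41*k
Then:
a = -1.90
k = -0.85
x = 0.96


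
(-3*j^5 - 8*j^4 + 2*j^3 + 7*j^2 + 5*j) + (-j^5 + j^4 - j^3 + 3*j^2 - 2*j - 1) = -4*j^5 - 7*j^4 + j^3 + 10*j^2 + 3*j - 1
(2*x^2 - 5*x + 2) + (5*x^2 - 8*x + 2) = 7*x^2 - 13*x + 4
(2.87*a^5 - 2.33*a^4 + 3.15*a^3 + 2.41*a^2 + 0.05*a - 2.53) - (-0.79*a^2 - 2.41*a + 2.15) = 2.87*a^5 - 2.33*a^4 + 3.15*a^3 + 3.2*a^2 + 2.46*a - 4.68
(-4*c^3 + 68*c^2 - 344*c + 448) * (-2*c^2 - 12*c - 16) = 8*c^5 - 88*c^4 - 64*c^3 + 2144*c^2 + 128*c - 7168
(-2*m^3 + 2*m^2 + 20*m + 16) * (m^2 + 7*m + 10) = -2*m^5 - 12*m^4 + 14*m^3 + 176*m^2 + 312*m + 160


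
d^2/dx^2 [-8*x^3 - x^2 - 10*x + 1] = -48*x - 2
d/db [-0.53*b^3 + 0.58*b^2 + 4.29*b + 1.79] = -1.59*b^2 + 1.16*b + 4.29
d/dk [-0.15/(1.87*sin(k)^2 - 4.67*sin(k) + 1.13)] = (0.561*sin(k) - 0.7005)*cos(k)/(1.87*sin(k)^2 - 4.67*sin(k) + 1.13)^2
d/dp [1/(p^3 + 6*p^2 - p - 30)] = (-3*p^2 - 12*p + 1)/(p^3 + 6*p^2 - p - 30)^2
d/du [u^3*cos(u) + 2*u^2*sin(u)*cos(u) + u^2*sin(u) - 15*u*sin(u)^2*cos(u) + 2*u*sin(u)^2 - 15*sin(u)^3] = -u^3*sin(u) - 4*u^2*sin(u)^2 + 4*u^2*cos(u) + 2*u^2 + 45*u*sin(u)^3 + 8*u*sin(u)*cos(u) - 28*u*sin(u) - 60*sin(u)^2*cos(u) + 2*sin(u)^2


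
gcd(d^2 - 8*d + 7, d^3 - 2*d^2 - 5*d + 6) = d - 1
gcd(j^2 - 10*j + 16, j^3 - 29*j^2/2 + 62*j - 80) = j - 8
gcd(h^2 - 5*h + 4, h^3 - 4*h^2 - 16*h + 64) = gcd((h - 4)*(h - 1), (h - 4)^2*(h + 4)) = h - 4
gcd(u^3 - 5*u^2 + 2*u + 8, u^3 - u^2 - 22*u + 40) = u^2 - 6*u + 8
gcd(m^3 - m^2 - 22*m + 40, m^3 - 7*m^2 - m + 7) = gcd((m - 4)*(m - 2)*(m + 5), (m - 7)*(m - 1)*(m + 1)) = 1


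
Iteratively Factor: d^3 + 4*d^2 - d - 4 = (d + 4)*(d^2 - 1) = (d - 1)*(d + 4)*(d + 1)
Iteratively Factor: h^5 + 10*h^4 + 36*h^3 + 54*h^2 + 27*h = (h + 1)*(h^4 + 9*h^3 + 27*h^2 + 27*h) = (h + 1)*(h + 3)*(h^3 + 6*h^2 + 9*h) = (h + 1)*(h + 3)^2*(h^2 + 3*h) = h*(h + 1)*(h + 3)^2*(h + 3)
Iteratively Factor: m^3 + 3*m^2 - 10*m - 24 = (m + 2)*(m^2 + m - 12) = (m + 2)*(m + 4)*(m - 3)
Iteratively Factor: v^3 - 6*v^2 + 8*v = (v - 2)*(v^2 - 4*v) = (v - 4)*(v - 2)*(v)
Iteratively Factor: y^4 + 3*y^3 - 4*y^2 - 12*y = (y + 2)*(y^3 + y^2 - 6*y) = y*(y + 2)*(y^2 + y - 6) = y*(y - 2)*(y + 2)*(y + 3)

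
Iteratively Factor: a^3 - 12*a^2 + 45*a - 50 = (a - 2)*(a^2 - 10*a + 25) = (a - 5)*(a - 2)*(a - 5)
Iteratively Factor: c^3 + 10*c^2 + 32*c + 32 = (c + 4)*(c^2 + 6*c + 8) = (c + 4)^2*(c + 2)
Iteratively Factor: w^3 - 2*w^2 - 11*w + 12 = (w + 3)*(w^2 - 5*w + 4) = (w - 1)*(w + 3)*(w - 4)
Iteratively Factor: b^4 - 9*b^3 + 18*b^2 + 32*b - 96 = (b - 3)*(b^3 - 6*b^2 + 32) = (b - 4)*(b - 3)*(b^2 - 2*b - 8) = (b - 4)*(b - 3)*(b + 2)*(b - 4)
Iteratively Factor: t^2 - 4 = (t - 2)*(t + 2)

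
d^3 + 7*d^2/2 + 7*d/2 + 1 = (d + 1/2)*(d + 1)*(d + 2)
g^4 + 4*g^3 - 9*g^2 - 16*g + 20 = (g - 2)*(g - 1)*(g + 2)*(g + 5)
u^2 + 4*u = u*(u + 4)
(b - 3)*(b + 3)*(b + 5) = b^3 + 5*b^2 - 9*b - 45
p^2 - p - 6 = (p - 3)*(p + 2)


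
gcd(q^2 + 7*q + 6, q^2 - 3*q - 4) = q + 1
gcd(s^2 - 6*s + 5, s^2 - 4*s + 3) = s - 1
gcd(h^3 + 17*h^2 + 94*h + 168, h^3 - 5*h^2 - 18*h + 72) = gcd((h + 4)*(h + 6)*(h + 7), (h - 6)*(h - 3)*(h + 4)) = h + 4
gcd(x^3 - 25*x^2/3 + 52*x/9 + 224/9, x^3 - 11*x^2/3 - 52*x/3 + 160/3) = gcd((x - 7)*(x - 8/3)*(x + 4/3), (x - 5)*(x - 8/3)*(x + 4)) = x - 8/3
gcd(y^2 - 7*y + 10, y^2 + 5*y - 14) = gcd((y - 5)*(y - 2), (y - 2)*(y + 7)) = y - 2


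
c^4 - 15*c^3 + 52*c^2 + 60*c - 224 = (c - 8)*(c - 7)*(c - 2)*(c + 2)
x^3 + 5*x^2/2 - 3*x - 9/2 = (x - 3/2)*(x + 1)*(x + 3)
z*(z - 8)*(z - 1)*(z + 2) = z^4 - 7*z^3 - 10*z^2 + 16*z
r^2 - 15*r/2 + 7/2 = (r - 7)*(r - 1/2)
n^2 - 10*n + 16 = (n - 8)*(n - 2)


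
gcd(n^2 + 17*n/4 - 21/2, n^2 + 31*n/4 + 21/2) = n + 6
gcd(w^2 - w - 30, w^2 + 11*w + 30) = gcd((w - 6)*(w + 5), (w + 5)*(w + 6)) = w + 5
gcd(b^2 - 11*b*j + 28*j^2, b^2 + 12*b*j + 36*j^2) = 1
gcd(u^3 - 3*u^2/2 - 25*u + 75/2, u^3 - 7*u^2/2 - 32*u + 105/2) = u^2 + 7*u/2 - 15/2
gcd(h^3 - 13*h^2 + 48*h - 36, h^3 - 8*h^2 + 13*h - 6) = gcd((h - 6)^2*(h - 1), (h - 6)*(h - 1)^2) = h^2 - 7*h + 6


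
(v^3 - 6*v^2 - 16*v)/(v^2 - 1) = v*(v^2 - 6*v - 16)/(v^2 - 1)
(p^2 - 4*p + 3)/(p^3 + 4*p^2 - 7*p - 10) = (p^2 - 4*p + 3)/(p^3 + 4*p^2 - 7*p - 10)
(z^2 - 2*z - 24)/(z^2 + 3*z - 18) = (z^2 - 2*z - 24)/(z^2 + 3*z - 18)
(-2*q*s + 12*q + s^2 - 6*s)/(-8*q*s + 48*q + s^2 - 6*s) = (2*q - s)/(8*q - s)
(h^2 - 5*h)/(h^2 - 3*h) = (h - 5)/(h - 3)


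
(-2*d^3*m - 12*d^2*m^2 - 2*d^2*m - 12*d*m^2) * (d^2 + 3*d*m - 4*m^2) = -2*d^5*m - 18*d^4*m^2 - 2*d^4*m - 28*d^3*m^3 - 18*d^3*m^2 + 48*d^2*m^4 - 28*d^2*m^3 + 48*d*m^4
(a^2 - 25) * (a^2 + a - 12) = a^4 + a^3 - 37*a^2 - 25*a + 300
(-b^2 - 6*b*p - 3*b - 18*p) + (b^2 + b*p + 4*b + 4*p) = -5*b*p + b - 14*p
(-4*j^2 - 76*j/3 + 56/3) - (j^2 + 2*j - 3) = -5*j^2 - 82*j/3 + 65/3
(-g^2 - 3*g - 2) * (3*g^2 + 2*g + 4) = -3*g^4 - 11*g^3 - 16*g^2 - 16*g - 8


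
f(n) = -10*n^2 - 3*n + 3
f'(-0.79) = 12.80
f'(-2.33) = 43.60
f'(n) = -20*n - 3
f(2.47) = -65.42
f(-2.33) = -44.30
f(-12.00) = -1401.00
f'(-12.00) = 237.00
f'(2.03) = -43.60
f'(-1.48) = 26.60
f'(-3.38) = 64.60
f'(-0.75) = 12.00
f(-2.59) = -56.31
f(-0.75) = -0.38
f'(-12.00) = 237.00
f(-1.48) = -14.46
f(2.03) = -44.30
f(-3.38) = -101.10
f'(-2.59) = 48.80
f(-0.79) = -0.87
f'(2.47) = -52.40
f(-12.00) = -1401.00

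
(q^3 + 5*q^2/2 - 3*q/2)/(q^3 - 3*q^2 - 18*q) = (q - 1/2)/(q - 6)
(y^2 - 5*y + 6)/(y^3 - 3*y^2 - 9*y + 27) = (y - 2)/(y^2 - 9)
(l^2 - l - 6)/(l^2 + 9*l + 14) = (l - 3)/(l + 7)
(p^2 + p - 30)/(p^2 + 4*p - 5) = (p^2 + p - 30)/(p^2 + 4*p - 5)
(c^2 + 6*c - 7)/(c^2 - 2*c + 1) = (c + 7)/(c - 1)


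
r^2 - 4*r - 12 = (r - 6)*(r + 2)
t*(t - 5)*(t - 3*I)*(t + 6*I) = t^4 - 5*t^3 + 3*I*t^3 + 18*t^2 - 15*I*t^2 - 90*t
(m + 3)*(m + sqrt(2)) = m^2 + sqrt(2)*m + 3*m + 3*sqrt(2)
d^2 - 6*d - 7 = (d - 7)*(d + 1)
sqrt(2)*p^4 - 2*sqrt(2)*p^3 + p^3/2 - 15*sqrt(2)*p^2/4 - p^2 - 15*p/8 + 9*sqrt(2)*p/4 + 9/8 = (p - 3)*(p - 1/2)*(p + 3/2)*(sqrt(2)*p + 1/2)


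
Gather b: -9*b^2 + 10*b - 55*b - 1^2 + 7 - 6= -9*b^2 - 45*b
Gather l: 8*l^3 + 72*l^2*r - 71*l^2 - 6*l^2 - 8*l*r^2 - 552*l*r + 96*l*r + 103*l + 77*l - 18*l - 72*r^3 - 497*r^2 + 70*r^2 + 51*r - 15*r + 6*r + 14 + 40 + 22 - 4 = 8*l^3 + l^2*(72*r - 77) + l*(-8*r^2 - 456*r + 162) - 72*r^3 - 427*r^2 + 42*r + 72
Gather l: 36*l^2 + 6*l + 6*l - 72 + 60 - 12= 36*l^2 + 12*l - 24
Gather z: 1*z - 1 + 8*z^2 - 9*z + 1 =8*z^2 - 8*z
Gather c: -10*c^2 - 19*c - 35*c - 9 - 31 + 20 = -10*c^2 - 54*c - 20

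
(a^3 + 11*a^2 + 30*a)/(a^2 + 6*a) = a + 5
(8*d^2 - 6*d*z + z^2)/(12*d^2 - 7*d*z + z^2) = (-2*d + z)/(-3*d + z)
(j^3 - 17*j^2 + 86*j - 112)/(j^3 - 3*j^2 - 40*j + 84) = (j - 8)/(j + 6)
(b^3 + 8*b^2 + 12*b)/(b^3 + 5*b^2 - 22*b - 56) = b*(b + 6)/(b^2 + 3*b - 28)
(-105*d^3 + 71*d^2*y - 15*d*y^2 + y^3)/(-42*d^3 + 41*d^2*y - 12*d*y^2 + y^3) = (-5*d + y)/(-2*d + y)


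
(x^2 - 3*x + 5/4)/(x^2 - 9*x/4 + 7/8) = 2*(2*x - 5)/(4*x - 7)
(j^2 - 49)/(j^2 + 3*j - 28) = (j - 7)/(j - 4)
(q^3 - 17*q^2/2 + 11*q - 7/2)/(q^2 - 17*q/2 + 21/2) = (2*q^2 - 3*q + 1)/(2*q - 3)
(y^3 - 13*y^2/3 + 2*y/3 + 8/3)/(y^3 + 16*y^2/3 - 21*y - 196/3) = (3*y^2 - y - 2)/(3*y^2 + 28*y + 49)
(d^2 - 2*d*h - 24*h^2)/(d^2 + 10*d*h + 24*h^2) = (d - 6*h)/(d + 6*h)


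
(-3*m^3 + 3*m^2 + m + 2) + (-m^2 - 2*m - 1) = -3*m^3 + 2*m^2 - m + 1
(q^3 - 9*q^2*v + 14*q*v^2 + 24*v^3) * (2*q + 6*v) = 2*q^4 - 12*q^3*v - 26*q^2*v^2 + 132*q*v^3 + 144*v^4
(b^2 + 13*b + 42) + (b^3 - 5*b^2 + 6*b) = b^3 - 4*b^2 + 19*b + 42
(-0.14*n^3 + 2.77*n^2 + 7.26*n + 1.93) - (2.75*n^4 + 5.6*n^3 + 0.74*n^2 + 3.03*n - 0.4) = -2.75*n^4 - 5.74*n^3 + 2.03*n^2 + 4.23*n + 2.33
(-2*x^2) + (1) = 1 - 2*x^2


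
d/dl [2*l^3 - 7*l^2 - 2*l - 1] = 6*l^2 - 14*l - 2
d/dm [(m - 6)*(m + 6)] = 2*m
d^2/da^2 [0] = 0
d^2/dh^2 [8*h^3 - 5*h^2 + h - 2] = 48*h - 10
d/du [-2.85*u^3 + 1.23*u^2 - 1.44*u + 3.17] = -8.55*u^2 + 2.46*u - 1.44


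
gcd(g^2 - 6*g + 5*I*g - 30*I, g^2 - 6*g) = g - 6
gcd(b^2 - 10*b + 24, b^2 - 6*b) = b - 6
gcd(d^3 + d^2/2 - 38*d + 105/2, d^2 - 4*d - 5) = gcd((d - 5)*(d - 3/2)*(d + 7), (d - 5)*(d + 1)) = d - 5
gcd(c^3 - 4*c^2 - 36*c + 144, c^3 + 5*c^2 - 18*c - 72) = c^2 + 2*c - 24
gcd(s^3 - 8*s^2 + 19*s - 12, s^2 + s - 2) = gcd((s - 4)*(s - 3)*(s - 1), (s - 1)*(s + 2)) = s - 1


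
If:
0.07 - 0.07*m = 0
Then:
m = 1.00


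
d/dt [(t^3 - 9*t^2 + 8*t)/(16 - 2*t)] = 1/2 - t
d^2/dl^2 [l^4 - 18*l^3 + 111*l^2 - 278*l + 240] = 12*l^2 - 108*l + 222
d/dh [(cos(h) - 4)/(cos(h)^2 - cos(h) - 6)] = (cos(h)^2 - 8*cos(h) + 10)*sin(h)/(sin(h)^2 + cos(h) + 5)^2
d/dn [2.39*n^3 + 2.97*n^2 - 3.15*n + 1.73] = 7.17*n^2 + 5.94*n - 3.15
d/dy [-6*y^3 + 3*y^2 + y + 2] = -18*y^2 + 6*y + 1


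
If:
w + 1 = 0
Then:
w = -1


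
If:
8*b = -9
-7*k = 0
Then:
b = -9/8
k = 0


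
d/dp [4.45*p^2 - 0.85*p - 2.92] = 8.9*p - 0.85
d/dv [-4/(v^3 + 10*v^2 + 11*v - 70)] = 4*(3*v^2 + 20*v + 11)/(v^3 + 10*v^2 + 11*v - 70)^2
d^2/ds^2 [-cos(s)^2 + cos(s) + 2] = -cos(s) + 2*cos(2*s)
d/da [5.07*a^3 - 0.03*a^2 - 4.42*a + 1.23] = 15.21*a^2 - 0.06*a - 4.42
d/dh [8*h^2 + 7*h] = 16*h + 7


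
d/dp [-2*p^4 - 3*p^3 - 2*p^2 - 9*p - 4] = -8*p^3 - 9*p^2 - 4*p - 9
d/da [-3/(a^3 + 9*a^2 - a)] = 3*(3*a^2 + 18*a - 1)/(a^2*(a^2 + 9*a - 1)^2)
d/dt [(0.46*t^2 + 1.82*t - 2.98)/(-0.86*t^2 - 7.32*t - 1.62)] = (-1.802*t^2 - 6.616*t - 24.762)/(0.7396*t^4 + 12.5904*t^3 + 56.3688*t^2 + 23.7168*t + 2.6244)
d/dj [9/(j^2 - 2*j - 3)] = 18*(1 - j)/(-j^2 + 2*j + 3)^2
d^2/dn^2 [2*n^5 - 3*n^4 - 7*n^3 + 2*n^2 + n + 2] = 40*n^3 - 36*n^2 - 42*n + 4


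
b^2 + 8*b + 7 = (b + 1)*(b + 7)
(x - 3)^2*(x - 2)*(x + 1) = x^4 - 7*x^3 + 13*x^2 + 3*x - 18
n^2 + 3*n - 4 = (n - 1)*(n + 4)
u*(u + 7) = u^2 + 7*u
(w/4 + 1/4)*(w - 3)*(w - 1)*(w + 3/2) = w^4/4 - 3*w^3/8 - 11*w^2/8 + 3*w/8 + 9/8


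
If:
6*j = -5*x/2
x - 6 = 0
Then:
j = -5/2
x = 6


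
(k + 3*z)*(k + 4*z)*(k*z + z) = k^3*z + 7*k^2*z^2 + k^2*z + 12*k*z^3 + 7*k*z^2 + 12*z^3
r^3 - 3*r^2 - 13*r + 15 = (r - 5)*(r - 1)*(r + 3)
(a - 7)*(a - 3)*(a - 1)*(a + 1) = a^4 - 10*a^3 + 20*a^2 + 10*a - 21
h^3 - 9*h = h*(h - 3)*(h + 3)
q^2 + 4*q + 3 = (q + 1)*(q + 3)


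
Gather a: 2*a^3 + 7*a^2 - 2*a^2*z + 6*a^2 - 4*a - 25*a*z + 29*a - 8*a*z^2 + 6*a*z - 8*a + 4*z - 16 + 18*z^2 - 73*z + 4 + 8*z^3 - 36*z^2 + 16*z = 2*a^3 + a^2*(13 - 2*z) + a*(-8*z^2 - 19*z + 17) + 8*z^3 - 18*z^2 - 53*z - 12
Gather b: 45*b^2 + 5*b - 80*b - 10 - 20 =45*b^2 - 75*b - 30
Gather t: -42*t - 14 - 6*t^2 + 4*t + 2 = -6*t^2 - 38*t - 12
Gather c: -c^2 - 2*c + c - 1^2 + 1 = -c^2 - c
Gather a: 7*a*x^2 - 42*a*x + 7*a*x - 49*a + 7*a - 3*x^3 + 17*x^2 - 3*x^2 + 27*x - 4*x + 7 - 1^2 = a*(7*x^2 - 35*x - 42) - 3*x^3 + 14*x^2 + 23*x + 6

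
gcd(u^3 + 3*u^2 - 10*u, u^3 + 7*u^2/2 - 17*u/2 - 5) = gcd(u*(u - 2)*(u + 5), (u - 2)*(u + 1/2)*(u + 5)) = u^2 + 3*u - 10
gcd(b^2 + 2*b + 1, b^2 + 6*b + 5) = b + 1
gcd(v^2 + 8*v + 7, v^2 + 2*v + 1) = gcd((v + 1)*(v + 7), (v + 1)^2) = v + 1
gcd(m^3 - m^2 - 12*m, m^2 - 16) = m - 4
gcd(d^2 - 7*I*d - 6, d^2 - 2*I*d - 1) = d - I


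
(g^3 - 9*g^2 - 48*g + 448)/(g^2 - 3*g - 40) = (g^2 - g - 56)/(g + 5)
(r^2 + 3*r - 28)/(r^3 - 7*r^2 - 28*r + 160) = (r + 7)/(r^2 - 3*r - 40)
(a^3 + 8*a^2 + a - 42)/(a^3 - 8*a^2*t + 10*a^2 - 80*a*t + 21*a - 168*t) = (2 - a)/(-a + 8*t)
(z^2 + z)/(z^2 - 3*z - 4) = z/(z - 4)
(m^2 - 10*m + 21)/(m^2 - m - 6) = (m - 7)/(m + 2)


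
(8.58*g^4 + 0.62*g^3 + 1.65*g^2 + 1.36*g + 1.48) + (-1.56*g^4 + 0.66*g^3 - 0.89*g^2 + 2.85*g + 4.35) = 7.02*g^4 + 1.28*g^3 + 0.76*g^2 + 4.21*g + 5.83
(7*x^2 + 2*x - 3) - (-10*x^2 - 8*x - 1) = 17*x^2 + 10*x - 2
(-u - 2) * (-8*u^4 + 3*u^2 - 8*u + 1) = 8*u^5 + 16*u^4 - 3*u^3 + 2*u^2 + 15*u - 2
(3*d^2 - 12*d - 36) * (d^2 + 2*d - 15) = 3*d^4 - 6*d^3 - 105*d^2 + 108*d + 540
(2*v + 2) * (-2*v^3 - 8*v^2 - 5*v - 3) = -4*v^4 - 20*v^3 - 26*v^2 - 16*v - 6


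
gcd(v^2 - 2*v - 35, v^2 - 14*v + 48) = 1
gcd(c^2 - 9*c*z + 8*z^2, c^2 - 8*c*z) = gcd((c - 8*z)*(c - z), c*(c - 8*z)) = -c + 8*z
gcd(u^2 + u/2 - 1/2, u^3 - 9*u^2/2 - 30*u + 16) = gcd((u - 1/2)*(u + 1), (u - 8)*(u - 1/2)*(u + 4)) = u - 1/2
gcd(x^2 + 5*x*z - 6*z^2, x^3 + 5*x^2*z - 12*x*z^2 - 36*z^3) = x + 6*z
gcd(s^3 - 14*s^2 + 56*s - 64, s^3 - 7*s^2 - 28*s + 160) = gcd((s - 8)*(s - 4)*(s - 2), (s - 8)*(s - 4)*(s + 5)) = s^2 - 12*s + 32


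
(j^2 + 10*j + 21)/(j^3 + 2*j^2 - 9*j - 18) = (j + 7)/(j^2 - j - 6)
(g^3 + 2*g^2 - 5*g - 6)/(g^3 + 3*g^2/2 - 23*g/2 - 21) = 2*(g^2 - g - 2)/(2*g^2 - 3*g - 14)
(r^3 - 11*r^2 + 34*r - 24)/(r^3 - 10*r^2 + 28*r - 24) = (r^2 - 5*r + 4)/(r^2 - 4*r + 4)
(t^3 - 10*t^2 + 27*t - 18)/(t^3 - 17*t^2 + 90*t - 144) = (t - 1)/(t - 8)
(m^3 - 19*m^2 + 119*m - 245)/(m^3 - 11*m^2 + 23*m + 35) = (m - 7)/(m + 1)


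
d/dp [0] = 0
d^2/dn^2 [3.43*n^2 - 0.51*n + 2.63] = 6.86000000000000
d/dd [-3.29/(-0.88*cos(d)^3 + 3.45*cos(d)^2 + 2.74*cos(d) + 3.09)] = (8.6856*cos(d)^2 - 22.701*cos(d) - 9.0146)*sin(d)/(-0.88*cos(d)^3 + 3.45*cos(d)^2 + 2.74*cos(d) + 3.09)^2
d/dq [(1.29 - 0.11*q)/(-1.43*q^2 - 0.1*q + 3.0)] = (-0.1573*q^2 + 3.6894*q - 0.201)/(2.0449*q^4 + 0.286*q^3 - 8.57*q^2 - 0.6*q + 9.0)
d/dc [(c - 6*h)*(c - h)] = 2*c - 7*h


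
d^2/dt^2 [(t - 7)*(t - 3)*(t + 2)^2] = 12*t^2 - 36*t - 30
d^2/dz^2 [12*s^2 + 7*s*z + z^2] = 2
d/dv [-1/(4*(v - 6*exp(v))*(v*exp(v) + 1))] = ((1 - 6*exp(v))*(v*exp(v) + 1) + (v + 1)*(v - 6*exp(v))*exp(v))/(4*(v - 6*exp(v))^2*(v*exp(v) + 1)^2)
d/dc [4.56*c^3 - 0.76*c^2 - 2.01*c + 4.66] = 13.68*c^2 - 1.52*c - 2.01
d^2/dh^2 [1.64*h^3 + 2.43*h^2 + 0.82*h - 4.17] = 9.84*h + 4.86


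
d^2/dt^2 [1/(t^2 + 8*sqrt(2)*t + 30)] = 2*(-t^2 - 8*sqrt(2)*t + 4*(t + 4*sqrt(2))^2 - 30)/(t^2 + 8*sqrt(2)*t + 30)^3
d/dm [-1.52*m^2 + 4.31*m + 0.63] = 4.31 - 3.04*m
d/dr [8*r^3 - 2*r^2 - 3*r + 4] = 24*r^2 - 4*r - 3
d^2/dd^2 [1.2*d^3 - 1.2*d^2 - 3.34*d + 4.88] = 7.2*d - 2.4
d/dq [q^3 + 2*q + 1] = 3*q^2 + 2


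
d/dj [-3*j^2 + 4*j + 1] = 4 - 6*j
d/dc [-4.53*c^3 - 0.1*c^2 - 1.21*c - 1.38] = -13.59*c^2 - 0.2*c - 1.21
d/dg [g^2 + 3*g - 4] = 2*g + 3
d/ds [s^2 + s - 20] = 2*s + 1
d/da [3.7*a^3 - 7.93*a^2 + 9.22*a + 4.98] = 11.1*a^2 - 15.86*a + 9.22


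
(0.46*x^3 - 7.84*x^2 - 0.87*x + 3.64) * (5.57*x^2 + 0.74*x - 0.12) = 2.5622*x^5 - 43.3284*x^4 - 10.7027*x^3 + 20.5718*x^2 + 2.798*x - 0.4368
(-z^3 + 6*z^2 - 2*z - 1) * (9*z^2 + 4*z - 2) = -9*z^5 + 50*z^4 + 8*z^3 - 29*z^2 + 2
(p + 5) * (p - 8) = p^2 - 3*p - 40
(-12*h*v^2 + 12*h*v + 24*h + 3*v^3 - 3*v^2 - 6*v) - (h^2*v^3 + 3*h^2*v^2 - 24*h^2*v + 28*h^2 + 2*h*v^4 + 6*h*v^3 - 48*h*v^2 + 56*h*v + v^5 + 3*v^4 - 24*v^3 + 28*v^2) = -h^2*v^3 - 3*h^2*v^2 + 24*h^2*v - 28*h^2 - 2*h*v^4 - 6*h*v^3 + 36*h*v^2 - 44*h*v + 24*h - v^5 - 3*v^4 + 27*v^3 - 31*v^2 - 6*v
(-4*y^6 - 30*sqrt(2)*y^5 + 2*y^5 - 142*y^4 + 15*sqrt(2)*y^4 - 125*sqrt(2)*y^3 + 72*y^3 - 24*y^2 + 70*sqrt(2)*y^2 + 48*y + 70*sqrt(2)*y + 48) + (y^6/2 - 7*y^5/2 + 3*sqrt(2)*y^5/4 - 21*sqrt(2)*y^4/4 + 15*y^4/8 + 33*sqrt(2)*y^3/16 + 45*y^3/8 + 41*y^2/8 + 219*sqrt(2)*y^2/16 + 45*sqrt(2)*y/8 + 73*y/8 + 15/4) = -7*y^6/2 - 117*sqrt(2)*y^5/4 - 3*y^5/2 - 1121*y^4/8 + 39*sqrt(2)*y^4/4 - 1967*sqrt(2)*y^3/16 + 621*y^3/8 - 151*y^2/8 + 1339*sqrt(2)*y^2/16 + 457*y/8 + 605*sqrt(2)*y/8 + 207/4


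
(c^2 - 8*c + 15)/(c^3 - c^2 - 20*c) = (c - 3)/(c*(c + 4))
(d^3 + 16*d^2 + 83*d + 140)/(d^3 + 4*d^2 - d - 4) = (d^2 + 12*d + 35)/(d^2 - 1)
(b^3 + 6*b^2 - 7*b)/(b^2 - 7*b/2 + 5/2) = 2*b*(b + 7)/(2*b - 5)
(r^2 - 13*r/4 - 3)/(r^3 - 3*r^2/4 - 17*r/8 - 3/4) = 2*(r - 4)/(2*r^2 - 3*r - 2)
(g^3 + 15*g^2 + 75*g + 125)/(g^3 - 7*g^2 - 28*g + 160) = (g^2 + 10*g + 25)/(g^2 - 12*g + 32)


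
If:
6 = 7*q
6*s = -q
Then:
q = 6/7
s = -1/7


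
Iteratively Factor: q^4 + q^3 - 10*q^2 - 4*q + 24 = (q - 2)*(q^3 + 3*q^2 - 4*q - 12) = (q - 2)*(q + 3)*(q^2 - 4) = (q - 2)^2*(q + 3)*(q + 2)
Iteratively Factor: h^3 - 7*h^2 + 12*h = (h - 4)*(h^2 - 3*h) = h*(h - 4)*(h - 3)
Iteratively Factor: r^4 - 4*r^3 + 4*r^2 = (r)*(r^3 - 4*r^2 + 4*r) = r^2*(r^2 - 4*r + 4) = r^2*(r - 2)*(r - 2)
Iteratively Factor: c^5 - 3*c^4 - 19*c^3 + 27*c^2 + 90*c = (c)*(c^4 - 3*c^3 - 19*c^2 + 27*c + 90) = c*(c - 5)*(c^3 + 2*c^2 - 9*c - 18) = c*(c - 5)*(c + 2)*(c^2 - 9) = c*(c - 5)*(c + 2)*(c + 3)*(c - 3)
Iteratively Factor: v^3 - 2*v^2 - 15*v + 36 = (v - 3)*(v^2 + v - 12) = (v - 3)*(v + 4)*(v - 3)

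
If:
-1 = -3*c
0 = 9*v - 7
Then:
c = 1/3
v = 7/9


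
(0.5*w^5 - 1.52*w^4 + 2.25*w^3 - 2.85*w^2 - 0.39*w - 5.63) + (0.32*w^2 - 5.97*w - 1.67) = 0.5*w^5 - 1.52*w^4 + 2.25*w^3 - 2.53*w^2 - 6.36*w - 7.3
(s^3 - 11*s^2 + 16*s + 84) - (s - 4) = s^3 - 11*s^2 + 15*s + 88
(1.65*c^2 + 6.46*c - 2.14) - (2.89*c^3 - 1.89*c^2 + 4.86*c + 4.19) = -2.89*c^3 + 3.54*c^2 + 1.6*c - 6.33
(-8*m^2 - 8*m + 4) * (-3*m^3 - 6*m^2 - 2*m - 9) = 24*m^5 + 72*m^4 + 52*m^3 + 64*m^2 + 64*m - 36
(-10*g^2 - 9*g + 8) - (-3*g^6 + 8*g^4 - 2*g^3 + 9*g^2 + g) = 3*g^6 - 8*g^4 + 2*g^3 - 19*g^2 - 10*g + 8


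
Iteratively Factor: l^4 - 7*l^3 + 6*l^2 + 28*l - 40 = (l - 2)*(l^3 - 5*l^2 - 4*l + 20) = (l - 2)^2*(l^2 - 3*l - 10) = (l - 2)^2*(l + 2)*(l - 5)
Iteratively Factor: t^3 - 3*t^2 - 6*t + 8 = (t - 1)*(t^2 - 2*t - 8) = (t - 1)*(t + 2)*(t - 4)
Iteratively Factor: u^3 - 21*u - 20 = (u + 4)*(u^2 - 4*u - 5) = (u + 1)*(u + 4)*(u - 5)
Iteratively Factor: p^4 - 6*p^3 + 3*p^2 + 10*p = (p - 2)*(p^3 - 4*p^2 - 5*p) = p*(p - 2)*(p^2 - 4*p - 5) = p*(p - 2)*(p + 1)*(p - 5)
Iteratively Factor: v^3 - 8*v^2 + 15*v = (v)*(v^2 - 8*v + 15) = v*(v - 5)*(v - 3)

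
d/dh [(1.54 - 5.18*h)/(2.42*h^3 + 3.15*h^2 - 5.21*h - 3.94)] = (25.0712*h^3 + 5.1366*h^2 - 9.702*h + 28.4326)/(5.8564*h^6 + 15.246*h^5 - 15.2939*h^4 - 51.8926*h^3 + 2.3221*h^2 + 41.0548*h + 15.5236)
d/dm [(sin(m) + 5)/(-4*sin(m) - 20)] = 0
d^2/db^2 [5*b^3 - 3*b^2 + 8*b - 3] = 30*b - 6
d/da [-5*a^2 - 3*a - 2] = -10*a - 3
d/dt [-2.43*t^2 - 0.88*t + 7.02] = -4.86*t - 0.88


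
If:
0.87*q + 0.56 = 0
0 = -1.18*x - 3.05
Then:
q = -0.64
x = -2.58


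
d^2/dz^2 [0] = 0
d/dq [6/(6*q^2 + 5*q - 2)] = 6*(-12*q - 5)/(6*q^2 + 5*q - 2)^2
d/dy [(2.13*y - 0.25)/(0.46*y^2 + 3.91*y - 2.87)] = (-0.9798*y^2 + 0.23*y - 5.1356)/(0.2116*y^4 + 3.5972*y^3 + 12.6477*y^2 - 22.4434*y + 8.2369)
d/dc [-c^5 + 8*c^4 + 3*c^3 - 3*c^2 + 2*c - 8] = -5*c^4 + 32*c^3 + 9*c^2 - 6*c + 2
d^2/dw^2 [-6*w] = 0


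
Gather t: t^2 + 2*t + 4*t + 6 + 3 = t^2 + 6*t + 9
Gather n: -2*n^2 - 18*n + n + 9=-2*n^2 - 17*n + 9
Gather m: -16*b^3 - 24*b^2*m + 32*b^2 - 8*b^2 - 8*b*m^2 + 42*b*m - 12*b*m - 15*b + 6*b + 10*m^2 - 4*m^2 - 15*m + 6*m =-16*b^3 + 24*b^2 - 9*b + m^2*(6 - 8*b) + m*(-24*b^2 + 30*b - 9)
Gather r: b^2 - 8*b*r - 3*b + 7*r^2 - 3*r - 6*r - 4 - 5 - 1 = b^2 - 3*b + 7*r^2 + r*(-8*b - 9) - 10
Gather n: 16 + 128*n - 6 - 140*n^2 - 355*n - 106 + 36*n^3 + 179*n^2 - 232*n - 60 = 36*n^3 + 39*n^2 - 459*n - 156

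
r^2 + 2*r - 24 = (r - 4)*(r + 6)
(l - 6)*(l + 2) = l^2 - 4*l - 12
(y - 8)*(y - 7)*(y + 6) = y^3 - 9*y^2 - 34*y + 336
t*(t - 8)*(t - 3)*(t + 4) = t^4 - 7*t^3 - 20*t^2 + 96*t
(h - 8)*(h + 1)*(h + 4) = h^3 - 3*h^2 - 36*h - 32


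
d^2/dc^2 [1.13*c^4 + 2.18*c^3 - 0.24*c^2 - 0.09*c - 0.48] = 13.56*c^2 + 13.08*c - 0.48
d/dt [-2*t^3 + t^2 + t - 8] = -6*t^2 + 2*t + 1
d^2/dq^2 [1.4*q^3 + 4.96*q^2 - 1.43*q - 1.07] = 8.4*q + 9.92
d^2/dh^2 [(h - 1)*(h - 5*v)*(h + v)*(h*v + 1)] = 12*h^2*v - 24*h*v^2 - 6*h*v + 6*h - 10*v^3 + 8*v^2 - 8*v - 2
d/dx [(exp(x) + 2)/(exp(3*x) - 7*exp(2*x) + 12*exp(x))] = (-2*exp(3*x) + exp(2*x) + 28*exp(x) - 24)*exp(-x)/(exp(4*x) - 14*exp(3*x) + 73*exp(2*x) - 168*exp(x) + 144)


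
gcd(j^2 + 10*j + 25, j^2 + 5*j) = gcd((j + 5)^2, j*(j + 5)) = j + 5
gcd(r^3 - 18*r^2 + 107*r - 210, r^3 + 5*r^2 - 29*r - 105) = r - 5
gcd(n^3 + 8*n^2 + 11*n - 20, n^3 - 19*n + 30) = n + 5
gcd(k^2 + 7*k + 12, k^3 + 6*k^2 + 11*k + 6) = k + 3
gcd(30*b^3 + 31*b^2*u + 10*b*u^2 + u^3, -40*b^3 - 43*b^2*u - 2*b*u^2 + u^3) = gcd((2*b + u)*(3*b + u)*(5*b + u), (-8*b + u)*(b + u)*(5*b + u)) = 5*b + u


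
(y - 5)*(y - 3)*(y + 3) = y^3 - 5*y^2 - 9*y + 45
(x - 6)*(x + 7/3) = x^2 - 11*x/3 - 14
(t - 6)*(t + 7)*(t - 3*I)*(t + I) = t^4 + t^3 - 2*I*t^3 - 39*t^2 - 2*I*t^2 + 3*t + 84*I*t - 126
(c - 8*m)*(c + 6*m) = c^2 - 2*c*m - 48*m^2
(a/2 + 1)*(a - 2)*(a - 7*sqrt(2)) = a^3/2 - 7*sqrt(2)*a^2/2 - 2*a + 14*sqrt(2)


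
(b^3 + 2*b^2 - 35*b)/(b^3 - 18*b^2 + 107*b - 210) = b*(b + 7)/(b^2 - 13*b + 42)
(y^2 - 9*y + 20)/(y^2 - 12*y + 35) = (y - 4)/(y - 7)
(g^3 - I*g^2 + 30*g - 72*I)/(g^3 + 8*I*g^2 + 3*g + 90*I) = (g - 4*I)/(g + 5*I)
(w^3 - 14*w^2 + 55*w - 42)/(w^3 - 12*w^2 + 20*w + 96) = (w^2 - 8*w + 7)/(w^2 - 6*w - 16)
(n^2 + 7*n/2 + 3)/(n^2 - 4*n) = (n^2 + 7*n/2 + 3)/(n*(n - 4))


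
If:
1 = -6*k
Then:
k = -1/6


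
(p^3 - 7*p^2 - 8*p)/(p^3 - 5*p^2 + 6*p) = (p^2 - 7*p - 8)/(p^2 - 5*p + 6)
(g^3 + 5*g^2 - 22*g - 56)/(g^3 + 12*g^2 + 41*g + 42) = (g - 4)/(g + 3)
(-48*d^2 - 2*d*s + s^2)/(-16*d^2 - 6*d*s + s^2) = (6*d + s)/(2*d + s)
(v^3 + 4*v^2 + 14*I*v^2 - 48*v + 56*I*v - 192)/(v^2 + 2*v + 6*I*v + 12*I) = (v^2 + v*(4 + 8*I) + 32*I)/(v + 2)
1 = 1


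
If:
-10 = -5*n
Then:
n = 2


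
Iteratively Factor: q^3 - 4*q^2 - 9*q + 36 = (q + 3)*(q^2 - 7*q + 12) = (q - 4)*(q + 3)*(q - 3)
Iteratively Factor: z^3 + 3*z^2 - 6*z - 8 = (z - 2)*(z^2 + 5*z + 4) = (z - 2)*(z + 1)*(z + 4)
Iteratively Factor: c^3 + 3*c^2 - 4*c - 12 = (c + 3)*(c^2 - 4) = (c - 2)*(c + 3)*(c + 2)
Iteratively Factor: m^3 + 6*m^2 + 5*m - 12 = (m + 3)*(m^2 + 3*m - 4) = (m - 1)*(m + 3)*(m + 4)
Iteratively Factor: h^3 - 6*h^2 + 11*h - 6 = (h - 1)*(h^2 - 5*h + 6) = (h - 3)*(h - 1)*(h - 2)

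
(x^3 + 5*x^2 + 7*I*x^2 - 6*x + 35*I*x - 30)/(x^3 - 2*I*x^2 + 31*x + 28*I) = (x^2 + x*(5 + 6*I) + 30*I)/(x^2 - 3*I*x + 28)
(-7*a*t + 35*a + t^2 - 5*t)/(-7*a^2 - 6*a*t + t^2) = (t - 5)/(a + t)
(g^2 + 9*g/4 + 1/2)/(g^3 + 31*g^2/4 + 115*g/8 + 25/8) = 2*(g + 2)/(2*g^2 + 15*g + 25)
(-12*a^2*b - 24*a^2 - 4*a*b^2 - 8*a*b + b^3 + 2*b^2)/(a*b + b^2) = (-12*a^2*b - 24*a^2 - 4*a*b^2 - 8*a*b + b^3 + 2*b^2)/(b*(a + b))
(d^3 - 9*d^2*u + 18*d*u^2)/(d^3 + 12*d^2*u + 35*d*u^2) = (d^2 - 9*d*u + 18*u^2)/(d^2 + 12*d*u + 35*u^2)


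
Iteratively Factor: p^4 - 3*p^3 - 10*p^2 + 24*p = (p + 3)*(p^3 - 6*p^2 + 8*p) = p*(p + 3)*(p^2 - 6*p + 8) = p*(p - 2)*(p + 3)*(p - 4)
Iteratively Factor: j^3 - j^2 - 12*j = (j + 3)*(j^2 - 4*j) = (j - 4)*(j + 3)*(j)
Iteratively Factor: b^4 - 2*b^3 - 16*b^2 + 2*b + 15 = (b + 1)*(b^3 - 3*b^2 - 13*b + 15) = (b + 1)*(b + 3)*(b^2 - 6*b + 5) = (b - 1)*(b + 1)*(b + 3)*(b - 5)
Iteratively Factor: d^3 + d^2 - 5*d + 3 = (d - 1)*(d^2 + 2*d - 3) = (d - 1)^2*(d + 3)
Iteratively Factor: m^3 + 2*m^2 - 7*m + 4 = (m - 1)*(m^2 + 3*m - 4) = (m - 1)^2*(m + 4)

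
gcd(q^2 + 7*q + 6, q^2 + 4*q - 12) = q + 6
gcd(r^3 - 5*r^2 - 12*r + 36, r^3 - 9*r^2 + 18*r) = r - 6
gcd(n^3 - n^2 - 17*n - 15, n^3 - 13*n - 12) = n^2 + 4*n + 3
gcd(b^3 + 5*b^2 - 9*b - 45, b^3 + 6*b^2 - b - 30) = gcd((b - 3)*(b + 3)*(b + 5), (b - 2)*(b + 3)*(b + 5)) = b^2 + 8*b + 15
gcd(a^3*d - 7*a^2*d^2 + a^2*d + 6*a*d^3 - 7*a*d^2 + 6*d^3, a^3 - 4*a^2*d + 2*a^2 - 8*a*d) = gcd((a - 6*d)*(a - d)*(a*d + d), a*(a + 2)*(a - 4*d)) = 1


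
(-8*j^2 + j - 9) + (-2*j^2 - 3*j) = -10*j^2 - 2*j - 9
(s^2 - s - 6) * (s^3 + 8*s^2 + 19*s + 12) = s^5 + 7*s^4 + 5*s^3 - 55*s^2 - 126*s - 72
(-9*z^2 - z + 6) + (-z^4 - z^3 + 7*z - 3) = -z^4 - z^3 - 9*z^2 + 6*z + 3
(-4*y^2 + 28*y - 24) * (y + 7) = -4*y^3 + 172*y - 168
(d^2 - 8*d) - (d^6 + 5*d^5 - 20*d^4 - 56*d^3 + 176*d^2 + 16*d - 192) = -d^6 - 5*d^5 + 20*d^4 + 56*d^3 - 175*d^2 - 24*d + 192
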